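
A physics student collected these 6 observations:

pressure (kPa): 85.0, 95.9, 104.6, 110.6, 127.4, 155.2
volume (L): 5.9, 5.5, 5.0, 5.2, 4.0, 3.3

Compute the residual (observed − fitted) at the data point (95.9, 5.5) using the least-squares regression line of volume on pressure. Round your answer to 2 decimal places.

0.02

n = 6, Σx = 678.7, Σy = 28.9, Σxy = 3148.83, Σx² = 79913.13
Sxx = Σx² − (Σx)²/n = 79913.13 − 76772.281667 = 3140.848333
Sxy = Σxy − (Σx)(Σy)/n = 3148.83 − 3269.071667 = -120.241667
b = Sxy/Sxx = -120.241667/3140.848333 = -0.038283
a = ȳ − b·x̄ = 4.816667 − (-0.038283)·113.116667 = 9.147133
ŷ(95.9) = 9.147133 + (-0.038283)·95.9 = 5.475775
residual = y − ŷ = 5.5 − 5.475775 = 0.024225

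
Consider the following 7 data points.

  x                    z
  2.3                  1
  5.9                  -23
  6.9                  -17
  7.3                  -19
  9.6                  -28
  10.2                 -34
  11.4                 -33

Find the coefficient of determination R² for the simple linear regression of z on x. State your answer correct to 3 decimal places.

n = 7, Σx = 53.6, Σy = -153, Σxy = -1381.2, Σx² = 467.16, Σy² = 4209
Sxx = Σx² − (Σx)²/n = 467.16 − 410.422857 = 56.737143
Sxy = Σxy − (Σx)(Σy)/n = -1381.2 − (-1171.542857) = -209.657143
Syy = Σy² − (Σy)²/n = 4209 − 3344.142857 = 864.857143
R² = Sxy²/(Sxx·Syy) = (-209.657143)²/(56.737143·864.857143) = 0.895793

0.896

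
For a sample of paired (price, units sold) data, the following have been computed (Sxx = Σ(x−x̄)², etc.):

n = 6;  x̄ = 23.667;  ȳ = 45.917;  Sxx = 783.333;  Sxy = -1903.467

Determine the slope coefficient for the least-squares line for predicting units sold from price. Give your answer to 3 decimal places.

b = Sxy/Sxx = -1903.467/783.333 = -2.429959

-2.430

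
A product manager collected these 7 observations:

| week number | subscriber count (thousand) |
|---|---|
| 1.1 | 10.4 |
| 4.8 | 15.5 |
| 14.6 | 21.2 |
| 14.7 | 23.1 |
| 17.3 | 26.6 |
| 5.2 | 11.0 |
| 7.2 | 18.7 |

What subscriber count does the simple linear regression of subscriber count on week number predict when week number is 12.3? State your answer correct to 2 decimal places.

n = 7, Σx = 64.9, Σy = 126.5, Σxy = 1386.95, Σx² = 831.67
Sxx = Σx² − (Σx)²/n = 831.67 − 601.715714 = 229.954286
Sxy = Σxy − (Σx)(Σy)/n = 1386.95 − 1172.835714 = 214.114286
b = Sxy/Sxx = 214.114286/229.954286 = 0.931117
a = ȳ − b·x̄ = 18.071429 − 0.931117·9.271429 = 9.438646
ŷ(12.3) = a + b·12.3 = 9.438646 + 0.931117·12.3 = 20.891382

20.89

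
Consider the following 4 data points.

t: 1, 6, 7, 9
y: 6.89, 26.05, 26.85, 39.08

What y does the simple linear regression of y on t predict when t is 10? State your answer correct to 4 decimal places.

n = 4, Σx = 23, Σy = 98.87, Σxy = 702.86, Σx² = 167
Sxx = Σx² − (Σx)²/n = 167 − 132.25 = 34.75
Sxy = Σxy − (Σx)(Σy)/n = 702.86 − 568.5025 = 134.3575
b = Sxy/Sxx = 134.3575/34.75 = 3.866403
a = ȳ − b·x̄ = 24.7175 − 3.866403·5.75 = 2.485683
ŷ(10) = a + b·10 = 2.485683 + 3.866403·10 = 41.149712

41.1497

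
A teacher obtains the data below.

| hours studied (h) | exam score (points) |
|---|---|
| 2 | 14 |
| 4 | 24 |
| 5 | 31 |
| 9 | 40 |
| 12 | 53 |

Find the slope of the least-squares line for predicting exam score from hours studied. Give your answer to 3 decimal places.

3.653

n = 5, Σx = 32, Σy = 162, Σxy = 1275, Σx² = 270
Sxx = Σx² − (Σx)²/n = 270 − 204.8 = 65.2
Sxy = Σxy − (Σx)(Σy)/n = 1275 − 1036.8 = 238.2
b = Sxy/Sxx = 238.2/65.2 = 3.653374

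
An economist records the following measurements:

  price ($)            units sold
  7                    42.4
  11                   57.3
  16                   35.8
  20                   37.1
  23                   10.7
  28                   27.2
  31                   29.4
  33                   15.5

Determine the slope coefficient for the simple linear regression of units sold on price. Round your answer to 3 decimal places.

n = 8, Σx = 169, Σy = 255.4, Σxy = 4672.5, Σx² = 4189
Sxx = Σx² − (Σx)²/n = 4189 − 3570.125 = 618.875
Sxy = Σxy − (Σx)(Σy)/n = 4672.5 − 5395.325 = -722.825
b = Sxy/Sxx = -722.825/618.875 = -1.167966

-1.168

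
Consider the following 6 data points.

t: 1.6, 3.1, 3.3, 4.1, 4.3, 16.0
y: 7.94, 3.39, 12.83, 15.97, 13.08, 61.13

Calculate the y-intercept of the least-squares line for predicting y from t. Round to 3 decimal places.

n = 6, Σx = 32.4, Σy = 114.34, Σxy = 1165.353, Σx² = 314.36
Sxx = Σx² − (Σx)²/n = 314.36 − 174.96 = 139.4
Sxy = Σxy − (Σx)(Σy)/n = 1165.353 − 617.436 = 547.917
b = Sxy/Sxx = 547.917/139.4 = 3.930538
a = ȳ − b·x̄ = 19.056667 − 3.930538·5.4 = -2.168239

-2.168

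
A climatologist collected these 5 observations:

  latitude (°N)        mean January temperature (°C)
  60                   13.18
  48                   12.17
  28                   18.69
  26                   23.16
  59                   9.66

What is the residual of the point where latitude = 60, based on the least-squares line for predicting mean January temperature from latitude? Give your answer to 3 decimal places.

2.604

n = 5, Σx = 221, Σy = 76.86, Σxy = 3070.38, Σx² = 10845
Sxx = Σx² − (Σx)²/n = 10845 − 9768.2 = 1076.8
Sxy = Σxy − (Σx)(Σy)/n = 3070.38 − 3397.212 = -326.832
b = Sxy/Sxx = -326.832/1076.8 = -0.303522
a = ȳ − b·x̄ = 15.372 − (-0.303522)·44.2 = 28.787652
ŷ(60) = 28.787652 + (-0.303522)·60 = 10.576360
residual = y − ŷ = 13.18 − 10.576360 = 2.603640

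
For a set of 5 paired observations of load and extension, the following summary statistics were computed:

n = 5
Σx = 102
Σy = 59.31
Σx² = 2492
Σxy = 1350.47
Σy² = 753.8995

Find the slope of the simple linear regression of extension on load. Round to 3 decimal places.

0.342

Sxx = Σx² − (Σx)²/n = 2492 − 2080.8 = 411.2
Sxy = Σxy − (Σx)(Σy)/n = 1350.47 − 1209.924 = 140.546
b = Sxy/Sxx = 140.546/411.2 = 0.341795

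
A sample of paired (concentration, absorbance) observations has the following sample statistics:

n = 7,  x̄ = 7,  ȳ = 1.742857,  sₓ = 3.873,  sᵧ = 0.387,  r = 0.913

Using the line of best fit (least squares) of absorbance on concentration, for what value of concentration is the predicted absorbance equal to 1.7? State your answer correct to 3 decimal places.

6.530

b = r · sᵧ/sₓ = 0.913 · 0.387/3.873 = 0.091229
a = ȳ − b·x̄ = 1.742857 − 0.091229·7 = 1.104252
Set a + b·x = 1.7: x = (1.7 − 1.104252) / 0.091229 = 6.530228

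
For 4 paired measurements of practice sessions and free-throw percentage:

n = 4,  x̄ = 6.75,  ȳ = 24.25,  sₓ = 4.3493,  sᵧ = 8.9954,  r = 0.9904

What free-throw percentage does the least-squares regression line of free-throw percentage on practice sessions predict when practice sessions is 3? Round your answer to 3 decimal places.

16.569

b = r · sᵧ/sₓ = 0.9904 · 8.9954/4.3493 = 2.048386
a = ȳ − b·x̄ = 24.25 − 2.048386·6.75 = 10.423396
ŷ(3) = a + b·3 = 10.423396 + 2.048386·3 = 16.568553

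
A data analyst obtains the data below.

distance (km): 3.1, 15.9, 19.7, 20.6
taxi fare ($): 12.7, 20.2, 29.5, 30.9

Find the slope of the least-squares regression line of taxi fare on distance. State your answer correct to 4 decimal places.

0.9965

n = 4, Σx = 59.3, Σy = 93.3, Σxy = 1578.24, Σx² = 1074.87
Sxx = Σx² − (Σx)²/n = 1074.87 − 879.1225 = 195.7475
Sxy = Σxy − (Σx)(Σy)/n = 1578.24 − 1383.1725 = 195.0675
b = Sxy/Sxx = 195.0675/195.7475 = 0.996526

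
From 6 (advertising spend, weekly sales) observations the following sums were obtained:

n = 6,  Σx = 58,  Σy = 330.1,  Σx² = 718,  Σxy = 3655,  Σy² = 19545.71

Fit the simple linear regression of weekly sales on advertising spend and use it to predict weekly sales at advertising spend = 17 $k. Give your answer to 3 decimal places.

76.645

Sxx = Σx² − (Σx)²/n = 718 − 560.666667 = 157.333333
Sxy = Σxy − (Σx)(Σy)/n = 3655 − 3190.966667 = 464.033333
b = Sxy/Sxx = 464.033333/157.333333 = 2.949364
a = ȳ − b·x̄ = 55.016667 − 2.949364·9.666667 = 26.506144
ŷ(17) = a + b·17 = 26.506144 + 2.949364·17 = 76.645339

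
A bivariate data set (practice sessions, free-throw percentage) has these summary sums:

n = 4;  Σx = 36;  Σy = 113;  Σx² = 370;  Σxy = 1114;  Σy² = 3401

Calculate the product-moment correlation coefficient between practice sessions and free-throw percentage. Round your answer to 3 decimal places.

0.990

Sxx = Σx² − (Σx)²/n = 370 − 324 = 46
Sxy = Σxy − (Σx)(Σy)/n = 1114 − 1017 = 97
Syy = Σy² − (Σy)²/n = 3401 − 3192.25 = 208.75
r = Sxy/√(Sxx·Syy) = 97/√(9602.5) = 97/97.992347 = 0.989873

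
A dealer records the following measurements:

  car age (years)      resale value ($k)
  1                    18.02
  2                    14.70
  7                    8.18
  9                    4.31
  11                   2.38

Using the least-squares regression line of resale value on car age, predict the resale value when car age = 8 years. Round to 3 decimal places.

n = 5, Σx = 30, Σy = 47.59, Σxy = 169.65, Σx² = 256
Sxx = Σx² − (Σx)²/n = 256 − 180 = 76
Sxy = Σxy − (Σx)(Σy)/n = 169.65 − 285.54 = -115.89
b = Sxy/Sxx = -115.89/76 = -1.524868
a = ȳ − b·x̄ = 9.518 − (-1.524868)·6 = 18.667211
ŷ(8) = a + b·8 = 18.667211 + (-1.524868)·8 = 6.468263

6.468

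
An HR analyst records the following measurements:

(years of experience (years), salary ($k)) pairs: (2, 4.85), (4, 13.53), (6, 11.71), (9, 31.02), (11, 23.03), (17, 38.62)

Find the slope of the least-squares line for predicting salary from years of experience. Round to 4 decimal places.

n = 6, Σx = 49, Σy = 122.76, Σxy = 1323.13, Σx² = 547
Sxx = Σx² − (Σx)²/n = 547 − 400.166667 = 146.833333
Sxy = Σxy − (Σx)(Σy)/n = 1323.13 − 1002.54 = 320.59
b = Sxy/Sxx = 320.59/146.833333 = 2.183360

2.1834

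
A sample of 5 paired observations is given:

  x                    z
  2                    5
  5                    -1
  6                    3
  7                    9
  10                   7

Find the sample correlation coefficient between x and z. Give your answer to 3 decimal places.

0.401

n = 5, Σx = 30, Σy = 23, Σxy = 156, Σx² = 214, Σy² = 165
Sxx = Σx² − (Σx)²/n = 214 − 180 = 34
Sxy = Σxy − (Σx)(Σy)/n = 156 − 138 = 18
Syy = Σy² − (Σy)²/n = 165 − 105.8 = 59.2
r = Sxy/√(Sxx·Syy) = 18/√(2012.8) = 18/44.864240 = 0.401210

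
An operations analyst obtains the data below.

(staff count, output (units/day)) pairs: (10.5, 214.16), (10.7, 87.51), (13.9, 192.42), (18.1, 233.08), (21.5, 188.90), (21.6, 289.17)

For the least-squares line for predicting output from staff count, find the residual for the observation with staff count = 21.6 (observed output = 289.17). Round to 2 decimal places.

n = 6, Σx = 96.3, Σy = 1205.24, Σxy = 20385.845, Σx² = 1674.37
Sxx = Σx² − (Σx)²/n = 1674.37 − 1545.615 = 128.755
Sxy = Σxy − (Σx)(Σy)/n = 20385.845 − 19344.102 = 1041.743
b = Sxy/Sxx = 1041.743/128.755 = 8.090894
a = ȳ − b·x̄ = 200.873333 − 8.090894·16.05 = 71.014492
ŷ(21.6) = 71.014492 + 8.090894·21.6 = 245.777793
residual = y − ŷ = 289.17 − 245.777793 = 43.392207

43.39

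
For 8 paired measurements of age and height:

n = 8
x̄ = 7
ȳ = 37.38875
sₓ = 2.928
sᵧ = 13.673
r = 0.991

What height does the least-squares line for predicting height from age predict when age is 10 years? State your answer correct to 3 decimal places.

51.272

b = r · sᵧ/sₓ = 0.991 · 13.673/2.928 = 4.627713
a = ȳ − b·x̄ = 37.38875 − 4.627713·7 = 4.994761
ŷ(10) = a + b·10 = 4.994761 + 4.627713·10 = 51.271888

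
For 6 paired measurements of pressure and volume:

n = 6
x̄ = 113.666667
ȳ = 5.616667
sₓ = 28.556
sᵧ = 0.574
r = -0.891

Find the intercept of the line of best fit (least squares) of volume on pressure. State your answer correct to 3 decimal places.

7.652

b = r · sᵧ/sₓ = -0.891 · 0.574/28.556 = -0.017910
a = ȳ − b·x̄ = 5.616667 − (-0.017910)·113.666667 = 7.652421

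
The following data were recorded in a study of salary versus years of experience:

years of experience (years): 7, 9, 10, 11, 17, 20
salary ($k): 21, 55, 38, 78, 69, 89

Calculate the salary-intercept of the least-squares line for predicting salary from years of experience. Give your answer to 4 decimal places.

n = 6, Σx = 74, Σy = 350, Σxy = 4833, Σx² = 1040
Sxx = Σx² − (Σx)²/n = 1040 − 912.666667 = 127.333333
Sxy = Σxy − (Σx)(Σy)/n = 4833 − 4316.666667 = 516.333333
b = Sxy/Sxx = 516.333333/127.333333 = 4.054974
a = ȳ − b·x̄ = 58.333333 − 4.054974·12.333333 = 8.321990

8.3220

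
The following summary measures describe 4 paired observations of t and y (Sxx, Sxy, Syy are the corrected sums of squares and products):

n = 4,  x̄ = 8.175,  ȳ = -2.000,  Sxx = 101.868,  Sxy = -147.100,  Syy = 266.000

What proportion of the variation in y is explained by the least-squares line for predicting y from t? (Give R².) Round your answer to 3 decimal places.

0.799

R² = Sxy²/(Sxx·Syy) = (-147.1)²/(101.868·266) = 0.798557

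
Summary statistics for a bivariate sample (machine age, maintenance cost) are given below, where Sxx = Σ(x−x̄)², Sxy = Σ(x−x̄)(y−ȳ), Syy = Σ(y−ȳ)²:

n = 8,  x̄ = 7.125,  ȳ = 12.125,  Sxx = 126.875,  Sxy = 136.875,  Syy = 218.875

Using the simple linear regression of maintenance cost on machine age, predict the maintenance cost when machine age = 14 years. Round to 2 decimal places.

b = Sxy/Sxx = 136.875/126.875 = 1.078818
a = ȳ − b·x̄ = 12.125 − 1.078818·7.125 = 4.438424
ŷ(14) = a + b·14 = 4.438424 + 1.078818·14 = 19.541872

19.54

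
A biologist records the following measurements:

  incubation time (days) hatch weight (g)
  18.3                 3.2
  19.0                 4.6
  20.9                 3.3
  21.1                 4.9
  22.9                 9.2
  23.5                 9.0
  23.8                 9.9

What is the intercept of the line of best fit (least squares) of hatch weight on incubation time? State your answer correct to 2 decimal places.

n = 7, Σx = 149.5, Σy = 44.1, Σxy = 976.12, Σx² = 3221.01
Sxx = Σx² − (Σx)²/n = 3221.01 − 3192.892857 = 28.117143
Sxy = Σxy − (Σx)(Σy)/n = 976.12 − 941.85 = 34.27
b = Sxy/Sxx = 34.27/28.117143 = 1.218829
a = ȳ − b·x̄ = 6.3 − 1.218829·21.357143 = -19.730713

-19.73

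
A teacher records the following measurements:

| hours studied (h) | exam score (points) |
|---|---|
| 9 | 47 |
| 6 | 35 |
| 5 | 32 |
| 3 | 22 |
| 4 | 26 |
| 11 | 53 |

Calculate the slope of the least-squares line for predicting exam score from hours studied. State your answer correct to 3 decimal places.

3.894

n = 6, Σx = 38, Σy = 215, Σxy = 1546, Σx² = 288
Sxx = Σx² − (Σx)²/n = 288 − 240.666667 = 47.333333
Sxy = Σxy − (Σx)(Σy)/n = 1546 − 1361.666667 = 184.333333
b = Sxy/Sxx = 184.333333/47.333333 = 3.894366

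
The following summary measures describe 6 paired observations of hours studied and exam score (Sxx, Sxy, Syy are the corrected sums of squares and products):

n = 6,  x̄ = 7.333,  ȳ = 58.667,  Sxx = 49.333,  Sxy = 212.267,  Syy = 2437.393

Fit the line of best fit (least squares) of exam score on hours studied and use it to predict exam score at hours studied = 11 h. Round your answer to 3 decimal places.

b = Sxy/Sxx = 212.267/49.333 = 4.302739
a = ȳ − b·x̄ = 58.667 − 4.302739·7.333 = 27.115018
ŷ(11) = a + b·11 = 27.115018 + 4.302739·11 = 74.445142

74.445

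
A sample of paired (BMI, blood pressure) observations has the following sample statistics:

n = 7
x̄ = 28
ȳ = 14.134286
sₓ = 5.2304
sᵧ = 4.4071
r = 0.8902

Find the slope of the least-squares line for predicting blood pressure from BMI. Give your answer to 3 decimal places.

b = r · sᵧ/sₓ = 0.8902 · 4.4071/5.2304 = 0.750077

0.750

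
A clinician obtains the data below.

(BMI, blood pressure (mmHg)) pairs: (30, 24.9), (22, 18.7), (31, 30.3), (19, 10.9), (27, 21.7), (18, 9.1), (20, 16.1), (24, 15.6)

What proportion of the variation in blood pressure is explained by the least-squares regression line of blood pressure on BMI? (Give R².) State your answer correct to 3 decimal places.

n = 8, Σx = 191, Σy = 147.3, Σxy = 3750.9, Σx² = 4735, Σy² = 3062.87
Sxx = Σx² − (Σx)²/n = 4735 − 4560.125 = 174.875
Sxy = Σxy − (Σx)(Σy)/n = 3750.9 − 3516.7875 = 234.1125
Syy = Σy² − (Σy)²/n = 3062.87 − 2712.16125 = 350.70875
R² = Sxy²/(Sxx·Syy) = (234.1125)²/(174.875·350.70875) = 0.893665

0.894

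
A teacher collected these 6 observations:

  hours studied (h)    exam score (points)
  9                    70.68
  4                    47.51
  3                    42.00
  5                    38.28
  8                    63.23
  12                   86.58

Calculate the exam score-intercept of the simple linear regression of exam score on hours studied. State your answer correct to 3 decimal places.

22.221

n = 6, Σx = 41, Σy = 348.28, Σxy = 2688.36, Σx² = 339
Sxx = Σx² − (Σx)²/n = 339 − 280.166667 = 58.833333
Sxy = Σxy − (Σx)(Σy)/n = 2688.36 − 2379.913333 = 308.446667
b = Sxy/Sxx = 308.446667/58.833333 = 5.242720
a = ȳ − b·x̄ = 58.046667 − 5.242720·6.833333 = 22.221416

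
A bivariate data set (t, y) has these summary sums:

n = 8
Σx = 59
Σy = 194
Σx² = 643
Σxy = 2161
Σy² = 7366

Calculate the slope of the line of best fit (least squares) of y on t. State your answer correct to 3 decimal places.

3.513

Sxx = Σx² − (Σx)²/n = 643 − 435.125 = 207.875
Sxy = Σxy − (Σx)(Σy)/n = 2161 − 1430.75 = 730.25
b = Sxy/Sxx = 730.25/207.875 = 3.512928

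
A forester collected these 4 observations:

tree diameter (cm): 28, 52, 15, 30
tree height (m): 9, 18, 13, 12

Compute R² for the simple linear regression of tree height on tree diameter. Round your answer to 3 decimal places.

0.469

n = 4, Σx = 125, Σy = 52, Σxy = 1743, Σx² = 4613, Σy² = 718
Sxx = Σx² − (Σx)²/n = 4613 − 3906.25 = 706.75
Sxy = Σxy − (Σx)(Σy)/n = 1743 − 1625 = 118
Syy = Σy² − (Σy)²/n = 718 − 676 = 42
R² = Sxy²/(Sxx·Syy) = (118)²/(706.75·42) = 0.469082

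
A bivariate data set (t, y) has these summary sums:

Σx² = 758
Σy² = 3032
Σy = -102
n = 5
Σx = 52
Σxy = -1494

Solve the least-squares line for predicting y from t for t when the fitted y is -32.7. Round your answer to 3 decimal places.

Sxx = Σx² − (Σx)²/n = 758 − 540.8 = 217.2
Sxy = Σxy − (Σx)(Σy)/n = -1494 − (-1060.8) = -433.2
b = Sxy/Sxx = -433.2/217.2 = -1.994475
a = ȳ − b·x̄ = -20.4 − (-1.994475)·10.4 = 0.342541
Set a + b·x = -32.7: x = (-32.7 − 0.342541) / (-1.994475) = 16.567036

16.567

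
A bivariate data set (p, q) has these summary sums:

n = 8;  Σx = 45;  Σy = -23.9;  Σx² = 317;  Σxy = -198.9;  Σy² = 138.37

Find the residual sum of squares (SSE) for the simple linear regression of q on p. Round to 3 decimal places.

Sxx = Σx² − (Σx)²/n = 317 − 253.125 = 63.875
Sxy = Σxy − (Σx)(Σy)/n = -198.9 − (-134.4375) = -64.4625
Syy = Σy² − (Σy)²/n = 138.37 − 71.40125 = 66.96875
b = Sxy/Sxx = -64.4625/63.875 = -1.009198
SSE = Syy − b·Sxy = 66.96875 − (-1.009198)·(-64.4625) = 1.913346

1.913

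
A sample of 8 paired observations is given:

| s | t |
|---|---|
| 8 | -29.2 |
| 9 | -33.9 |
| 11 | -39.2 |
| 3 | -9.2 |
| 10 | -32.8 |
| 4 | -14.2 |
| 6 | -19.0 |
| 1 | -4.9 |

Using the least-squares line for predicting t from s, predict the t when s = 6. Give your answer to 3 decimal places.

n = 8, Σx = 52, Σy = -182.4, Σxy = -1501.2, Σx² = 428
Sxx = Σx² − (Σx)²/n = 428 − 338 = 90
Sxy = Σxy − (Σx)(Σy)/n = -1501.2 − (-1185.6) = -315.6
b = Sxy/Sxx = -315.6/90 = -3.506667
a = ȳ − b·x̄ = -22.8 − (-3.506667)·6.5 = -0.006667
ŷ(6) = a + b·6 = -0.006667 + (-3.506667)·6 = -21.046667

-21.047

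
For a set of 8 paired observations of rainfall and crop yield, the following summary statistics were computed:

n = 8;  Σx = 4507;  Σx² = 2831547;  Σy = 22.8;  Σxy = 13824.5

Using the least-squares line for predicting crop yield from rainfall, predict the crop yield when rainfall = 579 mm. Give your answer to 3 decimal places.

Sxx = Σx² − (Σx)²/n = 2831547 − 2539131.125 = 292415.875
Sxy = Σxy − (Σx)(Σy)/n = 13824.5 − 12844.95 = 979.55
b = Sxy/Sxx = 979.55/292415.875 = 0.003350
a = ȳ − b·x̄ = 2.85 − 0.003350·563.375 = 0.962777
ŷ(579) = a + b·579 = 0.962777 + 0.003350·579 = 2.902341

2.902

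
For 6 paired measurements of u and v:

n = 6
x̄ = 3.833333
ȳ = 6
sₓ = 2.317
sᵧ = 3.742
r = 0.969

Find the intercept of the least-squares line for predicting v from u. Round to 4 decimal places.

b = r · sᵧ/sₓ = 0.969 · 3.742/2.317 = 1.564954
a = ȳ − b·x̄ = 6 − 1.564954·3.833333 = 0.001011

0.0010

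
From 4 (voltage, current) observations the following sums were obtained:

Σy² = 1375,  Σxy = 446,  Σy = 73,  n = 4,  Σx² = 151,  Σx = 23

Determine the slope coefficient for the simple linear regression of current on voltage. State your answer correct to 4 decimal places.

Sxx = Σx² − (Σx)²/n = 151 − 132.25 = 18.75
Sxy = Σxy − (Σx)(Σy)/n = 446 − 419.75 = 26.25
b = Sxy/Sxx = 26.25/18.75 = 1.4

1.4000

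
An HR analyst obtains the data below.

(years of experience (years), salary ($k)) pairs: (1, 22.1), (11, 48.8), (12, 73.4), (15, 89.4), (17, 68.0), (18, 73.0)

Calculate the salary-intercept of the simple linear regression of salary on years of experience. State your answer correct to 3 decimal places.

21.879

n = 6, Σx = 74, Σy = 374.7, Σxy = 5250.7, Σx² = 1104
Sxx = Σx² − (Σx)²/n = 1104 − 912.666667 = 191.333333
Sxy = Σxy − (Σx)(Σy)/n = 5250.7 − 4621.3 = 629.4
b = Sxy/Sxx = 629.4/191.333333 = 3.289547
a = ȳ − b·x̄ = 62.45 − 3.289547·12.333333 = 21.878920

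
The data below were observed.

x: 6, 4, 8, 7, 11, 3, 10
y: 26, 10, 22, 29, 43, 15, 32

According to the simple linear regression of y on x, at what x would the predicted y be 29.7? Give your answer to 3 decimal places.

n = 7, Σx = 49, Σy = 177, Σxy = 1413, Σx² = 395
Sxx = Σx² − (Σx)²/n = 395 − 343 = 52
Sxy = Σxy − (Σx)(Σy)/n = 1413 − 1239 = 174
b = Sxy/Sxx = 174/52 = 3.346154
a = ȳ − b·x̄ = 25.285714 − 3.346154·7 = 1.862637
Set a + b·x = 29.7: x = (29.7 − 1.862637) / 3.346154 = 8.319212

8.319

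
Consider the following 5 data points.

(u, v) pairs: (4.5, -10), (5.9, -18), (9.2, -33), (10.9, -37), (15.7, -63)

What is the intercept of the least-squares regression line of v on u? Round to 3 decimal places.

n = 5, Σx = 46.2, Σy = -161, Σxy = -1847.2, Σx² = 505
Sxx = Σx² − (Σx)²/n = 505 − 426.888 = 78.112
Sxy = Σxy − (Σx)(Σy)/n = -1847.2 − (-1487.64) = -359.56
b = Sxy/Sxx = -359.56/78.112 = -4.603134
a = ȳ − b·x̄ = -32.2 − (-4.603134)·9.24 = 10.332958

10.333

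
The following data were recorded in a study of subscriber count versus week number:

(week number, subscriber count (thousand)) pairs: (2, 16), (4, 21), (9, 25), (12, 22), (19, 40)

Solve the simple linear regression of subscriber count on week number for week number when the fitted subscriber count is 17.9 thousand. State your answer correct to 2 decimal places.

3.57

n = 5, Σx = 46, Σy = 124, Σxy = 1365, Σx² = 606
Sxx = Σx² − (Σx)²/n = 606 − 423.2 = 182.8
Sxy = Σxy − (Σx)(Σy)/n = 1365 − 1140.8 = 224.2
b = Sxy/Sxx = 224.2/182.8 = 1.226477
a = ȳ − b·x̄ = 24.8 − 1.226477·9.2 = 13.516411
Set a + b·x = 17.9: x = (17.9 − 13.516411) / 1.226477 = 3.574130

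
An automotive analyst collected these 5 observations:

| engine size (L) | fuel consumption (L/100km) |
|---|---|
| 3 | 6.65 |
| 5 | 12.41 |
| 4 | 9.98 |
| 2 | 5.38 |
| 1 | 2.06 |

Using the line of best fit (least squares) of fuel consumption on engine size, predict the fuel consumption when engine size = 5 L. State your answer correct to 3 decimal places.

12.356

n = 5, Σx = 15, Σy = 36.48, Σxy = 134.74, Σx² = 55
Sxx = Σx² − (Σx)²/n = 55 − 45 = 10
Sxy = Σxy − (Σx)(Σy)/n = 134.74 − 109.44 = 25.3
b = Sxy/Sxx = 25.3/10 = 2.53
a = ȳ − b·x̄ = 7.296 − 2.53·3 = -0.294
ŷ(5) = a + b·5 = -0.294 + 2.53·5 = 12.356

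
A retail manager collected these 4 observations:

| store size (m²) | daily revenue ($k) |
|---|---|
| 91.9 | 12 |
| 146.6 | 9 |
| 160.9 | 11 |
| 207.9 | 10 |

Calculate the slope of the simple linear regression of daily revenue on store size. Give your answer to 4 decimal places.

n = 4, Σx = 607.3, Σy = 42, Σxy = 6271.1, Σx² = 99048.39
Sxx = Σx² − (Σx)²/n = 99048.39 − 92203.3225 = 6845.0675
Sxy = Σxy − (Σx)(Σy)/n = 6271.1 − 6376.65 = -105.55
b = Sxy/Sxx = -105.55/6845.0675 = -0.015420

-0.0154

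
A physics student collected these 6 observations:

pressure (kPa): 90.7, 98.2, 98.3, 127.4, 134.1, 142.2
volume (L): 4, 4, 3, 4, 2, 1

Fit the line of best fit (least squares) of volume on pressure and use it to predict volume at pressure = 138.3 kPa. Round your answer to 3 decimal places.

2.018

n = 6, Σx = 690.9, Σy = 18, Σxy = 1970.5, Σx² = 81967.03
Sxx = Σx² − (Σx)²/n = 81967.03 − 79557.135 = 2409.895
Sxy = Σxy − (Σx)(Σy)/n = 1970.5 − 2072.7 = -102.2
b = Sxy/Sxx = -102.2/2409.895 = -0.042408
a = ȳ − b·x̄ = 3 − (-0.042408)·115.15 = 7.883337
ŷ(138.3) = a + b·138.3 = 7.883337 + (-0.042408)·138.3 = 2.018244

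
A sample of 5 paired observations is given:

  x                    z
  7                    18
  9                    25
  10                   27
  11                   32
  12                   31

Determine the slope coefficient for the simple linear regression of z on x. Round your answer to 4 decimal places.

2.8108

n = 5, Σx = 49, Σy = 133, Σxy = 1345, Σx² = 495
Sxx = Σx² − (Σx)²/n = 495 − 480.2 = 14.8
Sxy = Σxy − (Σx)(Σy)/n = 1345 − 1303.4 = 41.6
b = Sxy/Sxx = 41.6/14.8 = 2.810811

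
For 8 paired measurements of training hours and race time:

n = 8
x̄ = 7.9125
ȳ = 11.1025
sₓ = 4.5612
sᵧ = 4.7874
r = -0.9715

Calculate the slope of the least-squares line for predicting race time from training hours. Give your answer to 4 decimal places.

b = r · sᵧ/sₓ = -0.9715 · 4.7874/4.5612 = -1.019679

-1.0197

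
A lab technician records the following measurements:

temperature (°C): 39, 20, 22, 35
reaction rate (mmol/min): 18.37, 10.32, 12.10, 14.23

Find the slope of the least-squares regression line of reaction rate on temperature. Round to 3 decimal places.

n = 4, Σx = 116, Σy = 55.02, Σxy = 1687.08, Σx² = 3630
Sxx = Σx² − (Σx)²/n = 3630 − 3364 = 266
Sxy = Σxy − (Σx)(Σy)/n = 1687.08 − 1595.58 = 91.5
b = Sxy/Sxx = 91.5/266 = 0.343985

0.344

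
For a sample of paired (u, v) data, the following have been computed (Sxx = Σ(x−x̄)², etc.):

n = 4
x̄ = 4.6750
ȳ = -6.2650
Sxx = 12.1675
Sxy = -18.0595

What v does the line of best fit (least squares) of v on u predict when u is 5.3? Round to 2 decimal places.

-7.19

b = Sxy/Sxx = -18.0595/12.1675 = -1.484241
a = ȳ − b·x̄ = -6.265 − (-1.484241)·4.675 = 0.673826
ŷ(5.3) = a + b·5.3 = 0.673826 + (-1.484241)·5.3 = -7.192651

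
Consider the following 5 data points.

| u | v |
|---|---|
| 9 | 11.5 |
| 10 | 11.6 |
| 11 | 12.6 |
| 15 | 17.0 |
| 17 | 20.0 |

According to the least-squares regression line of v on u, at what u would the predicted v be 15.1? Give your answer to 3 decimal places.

n = 5, Σx = 62, Σy = 72.7, Σxy = 953.1, Σx² = 816
Sxx = Σx² − (Σx)²/n = 816 − 768.8 = 47.2
Sxy = Σxy − (Σx)(Σy)/n = 953.1 − 901.48 = 51.62
b = Sxy/Sxx = 51.62/47.2 = 1.093644
a = ȳ − b·x̄ = 14.54 − 1.093644·12.4 = 0.978814
Set a + b·x = 15.1: x = (15.1 − 0.978814) / 1.093644 = 12.912050

12.912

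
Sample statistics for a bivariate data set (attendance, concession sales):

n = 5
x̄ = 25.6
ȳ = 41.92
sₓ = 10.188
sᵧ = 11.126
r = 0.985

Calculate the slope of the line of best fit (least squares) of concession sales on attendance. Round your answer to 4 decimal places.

1.0757

b = r · sᵧ/sₓ = 0.985 · 11.126/10.188 = 1.075688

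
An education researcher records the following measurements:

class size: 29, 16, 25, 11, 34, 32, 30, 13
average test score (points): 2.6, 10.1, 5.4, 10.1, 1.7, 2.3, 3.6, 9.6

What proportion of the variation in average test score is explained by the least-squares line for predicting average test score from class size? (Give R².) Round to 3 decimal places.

n = 8, Σx = 190, Σy = 45.4, Σxy = 847.3, Σx² = 5092, Σy² = 353.24
Sxx = Σx² − (Σx)²/n = 5092 − 4512.5 = 579.5
Sxy = Σxy − (Σx)(Σy)/n = 847.3 − 1078.25 = -230.95
Syy = Σy² − (Σy)²/n = 353.24 − 257.645 = 95.595
R² = Sxy²/(Sxx·Syy) = (-230.95)²/(579.5·95.595) = 0.962825

0.963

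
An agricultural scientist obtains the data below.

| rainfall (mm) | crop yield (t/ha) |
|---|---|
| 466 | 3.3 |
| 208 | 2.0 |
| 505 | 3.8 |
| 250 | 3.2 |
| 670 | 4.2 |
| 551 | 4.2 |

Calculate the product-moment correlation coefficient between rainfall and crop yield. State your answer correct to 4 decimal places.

n = 6, Σx = 2650, Σy = 20.7, Σxy = 9801, Σx² = 1330446, Σy² = 74.85
Sxx = Σx² − (Σx)²/n = 1330446 − 1170416.666667 = 160029.333333
Sxy = Σxy − (Σx)(Σy)/n = 9801 − 9142.5 = 658.5
Syy = Σy² − (Σy)²/n = 74.85 − 71.415 = 3.435
r = Sxy/√(Sxx·Syy) = 658.5/√(549700.76) = 658.5/741.418074 = 0.888163

0.8882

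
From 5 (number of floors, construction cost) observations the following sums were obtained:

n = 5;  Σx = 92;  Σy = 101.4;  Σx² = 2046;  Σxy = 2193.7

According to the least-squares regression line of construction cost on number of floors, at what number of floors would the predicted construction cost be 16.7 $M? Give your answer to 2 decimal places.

Sxx = Σx² − (Σx)²/n = 2046 − 1692.8 = 353.2
Sxy = Σxy − (Σx)(Σy)/n = 2193.7 − 1865.76 = 327.94
b = Sxy/Sxx = 327.94/353.2 = 0.928482
a = ȳ − b·x̄ = 20.28 − 0.928482·18.4 = 3.195923
Set a + b·x = 16.7: x = (16.7 − 3.195923) / 0.928482 = 14.544246

14.54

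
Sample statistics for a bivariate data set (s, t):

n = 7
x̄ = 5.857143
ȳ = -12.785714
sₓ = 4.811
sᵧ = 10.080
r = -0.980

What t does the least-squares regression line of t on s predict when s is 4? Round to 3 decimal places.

b = r · sᵧ/sₓ = -0.98 · 10.08/4.811 = -2.053295
a = ȳ − b·x̄ = -12.785714 − (-2.053295)·5.857143 = -0.759274
ŷ(4) = a + b·4 = -0.759274 + (-2.053295)·4 = -8.972452

-8.972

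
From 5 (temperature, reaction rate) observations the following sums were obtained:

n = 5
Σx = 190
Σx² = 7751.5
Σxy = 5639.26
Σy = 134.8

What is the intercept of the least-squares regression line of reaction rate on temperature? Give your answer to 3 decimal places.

Sxx = Σx² − (Σx)²/n = 7751.5 − 7220 = 531.5
Sxy = Σxy − (Σx)(Σy)/n = 5639.26 − 5122.4 = 516.86
b = Sxy/Sxx = 516.86/531.5 = 0.972455
a = ȳ − b·x̄ = 26.96 − 0.972455·38 = -9.993302

-9.993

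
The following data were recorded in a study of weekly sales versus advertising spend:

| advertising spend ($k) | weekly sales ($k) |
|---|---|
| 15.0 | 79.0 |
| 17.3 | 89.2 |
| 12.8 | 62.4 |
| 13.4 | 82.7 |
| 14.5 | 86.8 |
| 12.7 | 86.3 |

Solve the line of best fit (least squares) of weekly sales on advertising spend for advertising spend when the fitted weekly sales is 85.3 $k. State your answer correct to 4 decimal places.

n = 6, Σx = 85.7, Σy = 486.4, Σxy = 6989.67, Σx² = 1239.23
Sxx = Σx² − (Σx)²/n = 1239.23 − 1224.081667 = 15.148333
Sxy = Σxy − (Σx)(Σy)/n = 6989.67 − 6947.413333 = 42.256667
b = Sxy/Sxx = 42.256667/15.148333 = 2.789526
a = ȳ − b·x̄ = 81.066667 − 2.789526·14.283333 = 41.222940
Set a + b·x = 85.3: x = (85.3 − 41.222940) / 2.789526 = 15.800915

15.8009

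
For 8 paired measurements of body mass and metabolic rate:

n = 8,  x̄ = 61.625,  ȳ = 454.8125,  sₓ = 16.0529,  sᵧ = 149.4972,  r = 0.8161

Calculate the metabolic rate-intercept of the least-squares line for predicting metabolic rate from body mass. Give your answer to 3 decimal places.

-13.548

b = r · sᵧ/sₓ = 0.8161 · 149.4972/16.0529 = 7.600164
a = ȳ − b·x̄ = 454.8125 − 7.600164·61.625 = -13.547577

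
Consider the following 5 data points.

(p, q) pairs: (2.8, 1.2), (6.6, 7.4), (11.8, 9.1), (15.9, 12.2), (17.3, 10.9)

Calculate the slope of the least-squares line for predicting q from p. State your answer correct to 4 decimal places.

n = 5, Σx = 54.4, Σy = 40.8, Σxy = 542.13, Σx² = 742.74
Sxx = Σx² − (Σx)²/n = 742.74 − 591.872 = 150.868
Sxy = Σxy − (Σx)(Σy)/n = 542.13 − 443.904 = 98.226
b = Sxy/Sxx = 98.226/150.868 = 0.651072

0.6511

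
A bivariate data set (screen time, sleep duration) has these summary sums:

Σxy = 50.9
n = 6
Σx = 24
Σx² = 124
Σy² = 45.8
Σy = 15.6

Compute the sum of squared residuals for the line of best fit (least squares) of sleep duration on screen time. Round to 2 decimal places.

Sxx = Σx² − (Σx)²/n = 124 − 96 = 28
Sxy = Σxy − (Σx)(Σy)/n = 50.9 − 62.4 = -11.5
Syy = Σy² − (Σy)²/n = 45.8 − 40.56 = 5.24
b = Sxy/Sxx = -11.5/28 = -0.410714
SSE = Syy − b·Sxy = 5.24 − (-0.410714)·(-11.5) = 0.516786

0.52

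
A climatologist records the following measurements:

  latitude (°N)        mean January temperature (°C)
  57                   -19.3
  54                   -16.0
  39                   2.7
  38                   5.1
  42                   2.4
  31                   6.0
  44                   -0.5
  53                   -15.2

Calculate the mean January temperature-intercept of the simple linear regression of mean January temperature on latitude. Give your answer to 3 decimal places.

n = 8, Σx = 358, Σy = -34.8, Σxy = -2205.8, Σx² = 16600
Sxx = Σx² − (Σx)²/n = 16600 − 16020.5 = 579.5
Sxy = Σxy − (Σx)(Σy)/n = -2205.8 − (-1557.3) = -648.5
b = Sxy/Sxx = -648.5/579.5 = -1.119068
a = ȳ − b·x̄ = -4.35 − (-1.119068)·44.75 = 45.728300

45.728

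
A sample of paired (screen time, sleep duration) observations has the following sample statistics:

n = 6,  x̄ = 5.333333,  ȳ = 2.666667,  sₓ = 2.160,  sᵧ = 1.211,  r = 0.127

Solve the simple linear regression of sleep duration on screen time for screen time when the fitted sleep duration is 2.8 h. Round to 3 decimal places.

b = r · sᵧ/sₓ = 0.127 · 1.211/2.16 = 0.071202
a = ȳ − b·x̄ = 2.666667 − 0.071202·5.333333 = 2.286921
Set a + b·x = 2.8: x = (2.8 − 2.286921) / 0.071202 = 7.205927

7.206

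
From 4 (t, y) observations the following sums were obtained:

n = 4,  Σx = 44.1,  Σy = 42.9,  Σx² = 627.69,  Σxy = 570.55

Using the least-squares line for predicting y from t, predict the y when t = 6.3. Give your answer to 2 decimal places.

Sxx = Σx² − (Σx)²/n = 627.69 − 486.2025 = 141.4875
Sxy = Σxy − (Σx)(Σy)/n = 570.55 − 472.9725 = 97.5775
b = Sxy/Sxx = 97.5775/141.4875 = 0.689655
a = ȳ − b·x̄ = 10.725 − 0.689655·11.025 = 3.121558
ŷ(6.3) = a + b·6.3 = 3.121558 + 0.689655·6.3 = 7.466382

7.47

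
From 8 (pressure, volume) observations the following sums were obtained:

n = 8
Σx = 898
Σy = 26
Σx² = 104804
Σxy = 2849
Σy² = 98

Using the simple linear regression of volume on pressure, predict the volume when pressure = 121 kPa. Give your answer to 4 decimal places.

Sxx = Σx² − (Σx)²/n = 104804 − 100800.5 = 4003.5
Sxy = Σxy − (Σx)(Σy)/n = 2849 − 2918.5 = -69.5
b = Sxy/Sxx = -69.5/4003.5 = -0.017360
a = ȳ − b·x̄ = 3.25 − (-0.017360)·112.25 = 5.198639
ŷ(121) = a + b·121 = 5.198639 + (-0.017360)·121 = 3.098102

3.0981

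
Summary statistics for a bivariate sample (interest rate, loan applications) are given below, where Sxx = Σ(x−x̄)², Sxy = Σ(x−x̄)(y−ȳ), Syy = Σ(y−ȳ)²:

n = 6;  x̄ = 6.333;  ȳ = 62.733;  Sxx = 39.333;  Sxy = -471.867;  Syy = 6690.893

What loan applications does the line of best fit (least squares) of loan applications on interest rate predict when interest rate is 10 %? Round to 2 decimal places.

b = Sxy/Sxx = -471.867/39.333 = -11.996720
a = ȳ − b·x̄ = 62.733 − (-11.996720)·6.333 = 138.708230
ŷ(10) = a + b·10 = 138.708230 + (-11.996720)·10 = 18.741027

18.74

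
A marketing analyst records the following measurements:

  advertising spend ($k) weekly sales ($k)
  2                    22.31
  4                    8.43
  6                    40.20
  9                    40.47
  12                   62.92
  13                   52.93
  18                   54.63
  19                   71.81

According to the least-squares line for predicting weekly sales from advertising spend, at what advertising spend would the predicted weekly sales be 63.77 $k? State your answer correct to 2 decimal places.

17.03

n = 8, Σx = 83, Σy = 353.7, Σxy = 4474.63, Σx² = 1135
Sxx = Σx² − (Σx)²/n = 1135 − 861.125 = 273.875
Sxy = Σxy − (Σx)(Σy)/n = 4474.63 − 3669.6375 = 804.9925
b = Sxy/Sxx = 804.9925/273.875 = 2.939270
a = ȳ − b·x̄ = 44.2125 − 2.939270·10.375 = 13.717576
Set a + b·x = 63.77: x = (63.77 − 13.717576) / 2.939270 = 17.028864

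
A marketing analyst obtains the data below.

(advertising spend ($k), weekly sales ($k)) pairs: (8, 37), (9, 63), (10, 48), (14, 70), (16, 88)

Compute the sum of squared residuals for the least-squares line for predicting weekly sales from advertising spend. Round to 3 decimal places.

n = 5, Σx = 57, Σy = 306, Σxy = 3731, Σx² = 697, Σy² = 20286
Sxx = Σx² − (Σx)²/n = 697 − 649.8 = 47.2
Sxy = Σxy − (Σx)(Σy)/n = 3731 − 3488.4 = 242.6
Syy = Σy² − (Σy)²/n = 20286 − 18727.2 = 1558.8
b = Sxy/Sxx = 242.6/47.2 = 5.139831
SSE = Syy − b·Sxy = 1558.8 − 5.139831·242.6 = 311.877119

311.877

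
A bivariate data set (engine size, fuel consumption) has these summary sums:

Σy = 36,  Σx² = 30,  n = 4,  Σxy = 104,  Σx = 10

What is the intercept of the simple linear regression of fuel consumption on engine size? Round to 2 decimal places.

2.00

Sxx = Σx² − (Σx)²/n = 30 − 25 = 5
Sxy = Σxy − (Σx)(Σy)/n = 104 − 90 = 14
b = Sxy/Sxx = 14/5 = 2.8
a = ȳ − b·x̄ = 9 − 2.8·2.5 = 2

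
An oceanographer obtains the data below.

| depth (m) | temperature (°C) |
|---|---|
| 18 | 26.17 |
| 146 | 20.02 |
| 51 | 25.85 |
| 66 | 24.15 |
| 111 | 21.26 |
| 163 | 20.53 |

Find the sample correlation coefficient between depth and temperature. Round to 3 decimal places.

-0.965

n = 6, Σx = 555, Σy = 137.98, Σxy = 12012.48, Σx² = 67487, Σy² = 3210.5828
Sxx = Σx² − (Σx)²/n = 67487 − 51337.5 = 16149.5
Sxy = Σxy − (Σx)(Σy)/n = 12012.48 − 12763.15 = -750.67
Syy = Σy² − (Σy)²/n = 3210.5828 − 3173.080067 = 37.502733
r = Sxy/√(Sxx·Syy) = -750.67/√(605650.391967) = -750.67/778.235435 = -0.964580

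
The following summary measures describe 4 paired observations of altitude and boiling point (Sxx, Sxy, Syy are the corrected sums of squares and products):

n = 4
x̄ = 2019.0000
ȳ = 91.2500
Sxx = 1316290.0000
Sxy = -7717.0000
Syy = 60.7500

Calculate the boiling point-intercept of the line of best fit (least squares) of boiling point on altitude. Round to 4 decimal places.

103.0868

b = Sxy/Sxx = -7717/1316290 = -0.005863
a = ȳ − b·x̄ = 91.25 − (-0.005863)·2019 = 103.086771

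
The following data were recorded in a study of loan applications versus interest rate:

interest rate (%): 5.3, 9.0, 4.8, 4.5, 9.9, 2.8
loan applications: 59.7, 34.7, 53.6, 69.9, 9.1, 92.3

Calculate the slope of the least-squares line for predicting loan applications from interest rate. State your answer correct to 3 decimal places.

-9.911

n = 6, Σx = 36.3, Σy = 319.3, Σxy = 1549.07, Σx² = 258.23
Sxx = Σx² − (Σx)²/n = 258.23 − 219.615 = 38.615
Sxy = Σxy − (Σx)(Σy)/n = 1549.07 − 1931.765 = -382.695
b = Sxy/Sxx = -382.695/38.615 = -9.910527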